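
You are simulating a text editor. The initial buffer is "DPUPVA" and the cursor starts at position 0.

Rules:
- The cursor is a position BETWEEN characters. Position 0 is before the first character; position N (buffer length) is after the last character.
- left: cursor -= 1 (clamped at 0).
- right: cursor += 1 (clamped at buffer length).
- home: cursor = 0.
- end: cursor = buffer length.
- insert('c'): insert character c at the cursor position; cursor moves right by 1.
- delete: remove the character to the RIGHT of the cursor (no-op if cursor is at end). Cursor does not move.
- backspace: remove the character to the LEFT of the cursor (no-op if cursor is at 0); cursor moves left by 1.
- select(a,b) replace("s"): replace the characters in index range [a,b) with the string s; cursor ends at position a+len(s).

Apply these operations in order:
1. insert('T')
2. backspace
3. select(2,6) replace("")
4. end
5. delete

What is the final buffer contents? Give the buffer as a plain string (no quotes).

Answer: DP

Derivation:
After op 1 (insert('T')): buf='TDPUPVA' cursor=1
After op 2 (backspace): buf='DPUPVA' cursor=0
After op 3 (select(2,6) replace("")): buf='DP' cursor=2
After op 4 (end): buf='DP' cursor=2
After op 5 (delete): buf='DP' cursor=2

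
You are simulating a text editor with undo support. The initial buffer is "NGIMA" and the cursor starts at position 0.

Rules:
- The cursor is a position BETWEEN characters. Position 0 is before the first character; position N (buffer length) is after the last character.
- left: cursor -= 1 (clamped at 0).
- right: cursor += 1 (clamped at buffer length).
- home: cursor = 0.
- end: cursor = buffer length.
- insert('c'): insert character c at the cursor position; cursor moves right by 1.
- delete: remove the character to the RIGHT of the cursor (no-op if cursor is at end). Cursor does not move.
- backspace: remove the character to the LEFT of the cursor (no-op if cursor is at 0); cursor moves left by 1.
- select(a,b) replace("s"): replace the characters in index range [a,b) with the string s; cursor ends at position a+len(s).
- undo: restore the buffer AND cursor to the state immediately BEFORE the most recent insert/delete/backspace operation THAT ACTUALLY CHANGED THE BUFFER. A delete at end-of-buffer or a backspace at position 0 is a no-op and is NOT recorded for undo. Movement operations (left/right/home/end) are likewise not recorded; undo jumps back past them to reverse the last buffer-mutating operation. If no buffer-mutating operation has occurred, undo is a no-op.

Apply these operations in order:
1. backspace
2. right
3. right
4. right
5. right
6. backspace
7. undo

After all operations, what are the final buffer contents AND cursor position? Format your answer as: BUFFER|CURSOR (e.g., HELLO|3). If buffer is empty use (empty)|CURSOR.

After op 1 (backspace): buf='NGIMA' cursor=0
After op 2 (right): buf='NGIMA' cursor=1
After op 3 (right): buf='NGIMA' cursor=2
After op 4 (right): buf='NGIMA' cursor=3
After op 5 (right): buf='NGIMA' cursor=4
After op 6 (backspace): buf='NGIA' cursor=3
After op 7 (undo): buf='NGIMA' cursor=4

Answer: NGIMA|4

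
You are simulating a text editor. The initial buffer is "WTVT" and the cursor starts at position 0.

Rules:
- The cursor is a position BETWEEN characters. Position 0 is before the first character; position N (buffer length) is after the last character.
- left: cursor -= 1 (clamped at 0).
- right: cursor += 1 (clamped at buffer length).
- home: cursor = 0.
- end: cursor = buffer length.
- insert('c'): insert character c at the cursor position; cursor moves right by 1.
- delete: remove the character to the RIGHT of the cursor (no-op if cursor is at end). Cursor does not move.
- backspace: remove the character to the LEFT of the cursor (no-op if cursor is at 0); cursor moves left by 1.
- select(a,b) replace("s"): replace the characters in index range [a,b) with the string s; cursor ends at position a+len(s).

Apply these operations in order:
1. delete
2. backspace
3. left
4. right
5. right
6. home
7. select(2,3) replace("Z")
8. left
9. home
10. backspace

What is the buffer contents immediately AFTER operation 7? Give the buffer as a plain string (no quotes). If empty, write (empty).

After op 1 (delete): buf='TVT' cursor=0
After op 2 (backspace): buf='TVT' cursor=0
After op 3 (left): buf='TVT' cursor=0
After op 4 (right): buf='TVT' cursor=1
After op 5 (right): buf='TVT' cursor=2
After op 6 (home): buf='TVT' cursor=0
After op 7 (select(2,3) replace("Z")): buf='TVZ' cursor=3

Answer: TVZ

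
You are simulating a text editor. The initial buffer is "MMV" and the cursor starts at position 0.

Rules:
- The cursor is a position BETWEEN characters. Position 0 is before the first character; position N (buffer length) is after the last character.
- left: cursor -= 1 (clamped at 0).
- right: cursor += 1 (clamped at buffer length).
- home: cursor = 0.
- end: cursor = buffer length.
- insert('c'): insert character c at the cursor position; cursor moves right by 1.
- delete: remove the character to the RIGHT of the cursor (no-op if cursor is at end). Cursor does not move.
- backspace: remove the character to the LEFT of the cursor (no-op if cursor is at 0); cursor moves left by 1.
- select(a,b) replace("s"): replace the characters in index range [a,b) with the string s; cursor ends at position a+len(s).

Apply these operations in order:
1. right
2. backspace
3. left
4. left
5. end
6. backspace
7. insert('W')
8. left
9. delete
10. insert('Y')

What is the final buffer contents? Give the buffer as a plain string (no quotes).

After op 1 (right): buf='MMV' cursor=1
After op 2 (backspace): buf='MV' cursor=0
After op 3 (left): buf='MV' cursor=0
After op 4 (left): buf='MV' cursor=0
After op 5 (end): buf='MV' cursor=2
After op 6 (backspace): buf='M' cursor=1
After op 7 (insert('W')): buf='MW' cursor=2
After op 8 (left): buf='MW' cursor=1
After op 9 (delete): buf='M' cursor=1
After op 10 (insert('Y')): buf='MY' cursor=2

Answer: MY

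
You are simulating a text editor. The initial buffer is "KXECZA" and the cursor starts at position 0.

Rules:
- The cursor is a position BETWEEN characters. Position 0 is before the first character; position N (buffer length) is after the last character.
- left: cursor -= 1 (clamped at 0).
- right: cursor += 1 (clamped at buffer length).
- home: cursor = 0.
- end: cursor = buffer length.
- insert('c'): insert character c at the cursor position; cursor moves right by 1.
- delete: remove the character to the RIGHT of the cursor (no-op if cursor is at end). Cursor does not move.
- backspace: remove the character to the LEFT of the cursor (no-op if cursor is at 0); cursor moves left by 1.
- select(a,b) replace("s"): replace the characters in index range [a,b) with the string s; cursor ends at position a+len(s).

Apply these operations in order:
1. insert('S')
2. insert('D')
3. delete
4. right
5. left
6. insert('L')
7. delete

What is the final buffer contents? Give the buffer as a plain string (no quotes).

Answer: SDLECZA

Derivation:
After op 1 (insert('S')): buf='SKXECZA' cursor=1
After op 2 (insert('D')): buf='SDKXECZA' cursor=2
After op 3 (delete): buf='SDXECZA' cursor=2
After op 4 (right): buf='SDXECZA' cursor=3
After op 5 (left): buf='SDXECZA' cursor=2
After op 6 (insert('L')): buf='SDLXECZA' cursor=3
After op 7 (delete): buf='SDLECZA' cursor=3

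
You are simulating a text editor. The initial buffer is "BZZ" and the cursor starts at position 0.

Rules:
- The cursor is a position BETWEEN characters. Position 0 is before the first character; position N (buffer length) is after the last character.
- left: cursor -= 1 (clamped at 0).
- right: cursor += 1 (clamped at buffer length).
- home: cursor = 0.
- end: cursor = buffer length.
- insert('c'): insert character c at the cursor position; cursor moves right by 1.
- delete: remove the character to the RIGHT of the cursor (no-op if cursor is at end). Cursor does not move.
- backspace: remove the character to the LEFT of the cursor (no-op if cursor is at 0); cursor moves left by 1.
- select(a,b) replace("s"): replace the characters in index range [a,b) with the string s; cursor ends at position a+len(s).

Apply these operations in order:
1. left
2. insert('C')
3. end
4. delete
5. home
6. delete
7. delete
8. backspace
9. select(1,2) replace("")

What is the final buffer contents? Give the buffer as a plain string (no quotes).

After op 1 (left): buf='BZZ' cursor=0
After op 2 (insert('C')): buf='CBZZ' cursor=1
After op 3 (end): buf='CBZZ' cursor=4
After op 4 (delete): buf='CBZZ' cursor=4
After op 5 (home): buf='CBZZ' cursor=0
After op 6 (delete): buf='BZZ' cursor=0
After op 7 (delete): buf='ZZ' cursor=0
After op 8 (backspace): buf='ZZ' cursor=0
After op 9 (select(1,2) replace("")): buf='Z' cursor=1

Answer: Z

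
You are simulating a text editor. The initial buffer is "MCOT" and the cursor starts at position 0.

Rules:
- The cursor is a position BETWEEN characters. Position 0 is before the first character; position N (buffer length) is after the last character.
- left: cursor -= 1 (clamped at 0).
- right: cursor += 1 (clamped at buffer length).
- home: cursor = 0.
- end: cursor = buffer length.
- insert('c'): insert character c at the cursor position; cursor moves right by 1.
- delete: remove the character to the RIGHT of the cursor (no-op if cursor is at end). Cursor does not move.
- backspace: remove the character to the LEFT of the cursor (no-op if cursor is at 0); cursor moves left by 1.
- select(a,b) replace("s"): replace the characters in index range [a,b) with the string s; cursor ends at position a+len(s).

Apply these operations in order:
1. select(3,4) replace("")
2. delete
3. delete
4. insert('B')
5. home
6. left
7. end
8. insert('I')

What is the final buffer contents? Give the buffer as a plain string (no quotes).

Answer: MCOBI

Derivation:
After op 1 (select(3,4) replace("")): buf='MCO' cursor=3
After op 2 (delete): buf='MCO' cursor=3
After op 3 (delete): buf='MCO' cursor=3
After op 4 (insert('B')): buf='MCOB' cursor=4
After op 5 (home): buf='MCOB' cursor=0
After op 6 (left): buf='MCOB' cursor=0
After op 7 (end): buf='MCOB' cursor=4
After op 8 (insert('I')): buf='MCOBI' cursor=5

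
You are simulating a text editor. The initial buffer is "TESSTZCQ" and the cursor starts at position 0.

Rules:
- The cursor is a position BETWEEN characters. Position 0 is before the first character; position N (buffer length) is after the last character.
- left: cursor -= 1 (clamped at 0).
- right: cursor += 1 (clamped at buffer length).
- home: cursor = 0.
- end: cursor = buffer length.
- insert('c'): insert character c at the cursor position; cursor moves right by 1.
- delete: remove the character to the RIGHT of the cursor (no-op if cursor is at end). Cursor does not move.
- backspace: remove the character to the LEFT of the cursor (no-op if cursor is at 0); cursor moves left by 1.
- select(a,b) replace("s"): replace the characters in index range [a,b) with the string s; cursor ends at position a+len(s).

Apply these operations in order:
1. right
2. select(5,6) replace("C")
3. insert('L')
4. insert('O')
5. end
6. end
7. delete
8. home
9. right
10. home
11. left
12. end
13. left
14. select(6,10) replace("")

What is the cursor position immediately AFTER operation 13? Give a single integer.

Answer: 9

Derivation:
After op 1 (right): buf='TESSTZCQ' cursor=1
After op 2 (select(5,6) replace("C")): buf='TESSTCCQ' cursor=6
After op 3 (insert('L')): buf='TESSTCLCQ' cursor=7
After op 4 (insert('O')): buf='TESSTCLOCQ' cursor=8
After op 5 (end): buf='TESSTCLOCQ' cursor=10
After op 6 (end): buf='TESSTCLOCQ' cursor=10
After op 7 (delete): buf='TESSTCLOCQ' cursor=10
After op 8 (home): buf='TESSTCLOCQ' cursor=0
After op 9 (right): buf='TESSTCLOCQ' cursor=1
After op 10 (home): buf='TESSTCLOCQ' cursor=0
After op 11 (left): buf='TESSTCLOCQ' cursor=0
After op 12 (end): buf='TESSTCLOCQ' cursor=10
After op 13 (left): buf='TESSTCLOCQ' cursor=9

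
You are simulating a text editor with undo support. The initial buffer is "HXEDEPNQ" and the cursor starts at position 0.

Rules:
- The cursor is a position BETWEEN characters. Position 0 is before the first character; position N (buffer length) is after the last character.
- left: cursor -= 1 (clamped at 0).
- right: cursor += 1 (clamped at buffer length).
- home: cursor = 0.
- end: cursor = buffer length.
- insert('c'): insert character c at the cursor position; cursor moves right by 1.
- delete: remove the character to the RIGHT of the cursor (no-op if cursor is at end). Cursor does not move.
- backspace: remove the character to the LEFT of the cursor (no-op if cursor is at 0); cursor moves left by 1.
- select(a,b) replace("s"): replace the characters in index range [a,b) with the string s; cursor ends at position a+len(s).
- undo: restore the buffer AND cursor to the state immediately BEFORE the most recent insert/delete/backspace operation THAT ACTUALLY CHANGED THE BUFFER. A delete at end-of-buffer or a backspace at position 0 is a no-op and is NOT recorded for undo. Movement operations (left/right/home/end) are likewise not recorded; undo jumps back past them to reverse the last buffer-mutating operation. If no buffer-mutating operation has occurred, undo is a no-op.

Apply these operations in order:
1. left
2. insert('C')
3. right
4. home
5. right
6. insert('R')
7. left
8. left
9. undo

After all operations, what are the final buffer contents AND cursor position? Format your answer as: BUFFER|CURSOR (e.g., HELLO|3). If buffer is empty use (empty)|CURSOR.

Answer: CHXEDEPNQ|1

Derivation:
After op 1 (left): buf='HXEDEPNQ' cursor=0
After op 2 (insert('C')): buf='CHXEDEPNQ' cursor=1
After op 3 (right): buf='CHXEDEPNQ' cursor=2
After op 4 (home): buf='CHXEDEPNQ' cursor=0
After op 5 (right): buf='CHXEDEPNQ' cursor=1
After op 6 (insert('R')): buf='CRHXEDEPNQ' cursor=2
After op 7 (left): buf='CRHXEDEPNQ' cursor=1
After op 8 (left): buf='CRHXEDEPNQ' cursor=0
After op 9 (undo): buf='CHXEDEPNQ' cursor=1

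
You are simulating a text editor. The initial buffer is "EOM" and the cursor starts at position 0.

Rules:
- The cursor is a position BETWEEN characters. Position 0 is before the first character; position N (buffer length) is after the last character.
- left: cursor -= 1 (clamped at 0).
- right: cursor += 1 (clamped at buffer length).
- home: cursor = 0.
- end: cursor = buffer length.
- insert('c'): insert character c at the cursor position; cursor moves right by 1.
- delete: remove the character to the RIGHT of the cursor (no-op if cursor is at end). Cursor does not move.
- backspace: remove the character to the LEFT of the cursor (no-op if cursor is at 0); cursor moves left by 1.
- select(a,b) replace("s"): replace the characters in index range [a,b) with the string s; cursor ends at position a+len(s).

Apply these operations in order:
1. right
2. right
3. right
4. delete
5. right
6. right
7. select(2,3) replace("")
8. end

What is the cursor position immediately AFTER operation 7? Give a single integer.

Answer: 2

Derivation:
After op 1 (right): buf='EOM' cursor=1
After op 2 (right): buf='EOM' cursor=2
After op 3 (right): buf='EOM' cursor=3
After op 4 (delete): buf='EOM' cursor=3
After op 5 (right): buf='EOM' cursor=3
After op 6 (right): buf='EOM' cursor=3
After op 7 (select(2,3) replace("")): buf='EO' cursor=2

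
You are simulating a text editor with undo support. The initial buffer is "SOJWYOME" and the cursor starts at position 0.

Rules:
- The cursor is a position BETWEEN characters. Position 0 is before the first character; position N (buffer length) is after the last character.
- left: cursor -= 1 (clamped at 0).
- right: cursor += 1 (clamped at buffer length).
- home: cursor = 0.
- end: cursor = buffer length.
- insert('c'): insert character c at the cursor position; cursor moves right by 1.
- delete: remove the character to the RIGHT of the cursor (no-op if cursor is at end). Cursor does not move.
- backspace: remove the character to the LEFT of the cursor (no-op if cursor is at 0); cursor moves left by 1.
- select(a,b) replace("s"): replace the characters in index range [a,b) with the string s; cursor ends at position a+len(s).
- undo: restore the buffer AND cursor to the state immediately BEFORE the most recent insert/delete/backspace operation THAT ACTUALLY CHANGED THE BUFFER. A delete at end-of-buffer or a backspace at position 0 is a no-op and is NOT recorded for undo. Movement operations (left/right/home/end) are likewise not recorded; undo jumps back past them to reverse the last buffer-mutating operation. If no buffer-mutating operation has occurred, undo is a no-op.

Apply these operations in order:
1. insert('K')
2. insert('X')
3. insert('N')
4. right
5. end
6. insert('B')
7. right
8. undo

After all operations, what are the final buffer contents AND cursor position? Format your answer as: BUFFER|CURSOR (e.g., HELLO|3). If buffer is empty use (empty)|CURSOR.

Answer: KXNSOJWYOME|11

Derivation:
After op 1 (insert('K')): buf='KSOJWYOME' cursor=1
After op 2 (insert('X')): buf='KXSOJWYOME' cursor=2
After op 3 (insert('N')): buf='KXNSOJWYOME' cursor=3
After op 4 (right): buf='KXNSOJWYOME' cursor=4
After op 5 (end): buf='KXNSOJWYOME' cursor=11
After op 6 (insert('B')): buf='KXNSOJWYOMEB' cursor=12
After op 7 (right): buf='KXNSOJWYOMEB' cursor=12
After op 8 (undo): buf='KXNSOJWYOME' cursor=11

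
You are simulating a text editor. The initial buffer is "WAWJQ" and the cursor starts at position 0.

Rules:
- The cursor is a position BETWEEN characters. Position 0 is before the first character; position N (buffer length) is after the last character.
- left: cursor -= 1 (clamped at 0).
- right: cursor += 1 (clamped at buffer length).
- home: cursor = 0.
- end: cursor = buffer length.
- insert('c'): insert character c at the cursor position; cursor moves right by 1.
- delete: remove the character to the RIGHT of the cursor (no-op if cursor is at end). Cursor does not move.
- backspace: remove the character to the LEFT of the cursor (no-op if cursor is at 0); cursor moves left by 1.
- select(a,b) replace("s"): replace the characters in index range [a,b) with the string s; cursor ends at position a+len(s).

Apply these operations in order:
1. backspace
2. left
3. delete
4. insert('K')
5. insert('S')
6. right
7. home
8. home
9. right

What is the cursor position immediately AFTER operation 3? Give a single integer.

Answer: 0

Derivation:
After op 1 (backspace): buf='WAWJQ' cursor=0
After op 2 (left): buf='WAWJQ' cursor=0
After op 3 (delete): buf='AWJQ' cursor=0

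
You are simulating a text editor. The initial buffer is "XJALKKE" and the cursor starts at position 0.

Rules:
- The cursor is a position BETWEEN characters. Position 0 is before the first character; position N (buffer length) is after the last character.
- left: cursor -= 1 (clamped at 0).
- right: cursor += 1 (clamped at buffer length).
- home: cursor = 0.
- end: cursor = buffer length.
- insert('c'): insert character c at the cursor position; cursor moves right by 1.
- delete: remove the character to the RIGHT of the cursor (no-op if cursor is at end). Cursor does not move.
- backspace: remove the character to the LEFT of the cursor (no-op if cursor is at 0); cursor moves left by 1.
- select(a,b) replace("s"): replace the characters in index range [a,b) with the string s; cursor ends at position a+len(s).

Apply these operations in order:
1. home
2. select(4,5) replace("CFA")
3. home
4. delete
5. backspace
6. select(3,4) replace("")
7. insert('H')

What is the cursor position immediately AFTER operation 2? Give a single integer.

Answer: 7

Derivation:
After op 1 (home): buf='XJALKKE' cursor=0
After op 2 (select(4,5) replace("CFA")): buf='XJALCFAKE' cursor=7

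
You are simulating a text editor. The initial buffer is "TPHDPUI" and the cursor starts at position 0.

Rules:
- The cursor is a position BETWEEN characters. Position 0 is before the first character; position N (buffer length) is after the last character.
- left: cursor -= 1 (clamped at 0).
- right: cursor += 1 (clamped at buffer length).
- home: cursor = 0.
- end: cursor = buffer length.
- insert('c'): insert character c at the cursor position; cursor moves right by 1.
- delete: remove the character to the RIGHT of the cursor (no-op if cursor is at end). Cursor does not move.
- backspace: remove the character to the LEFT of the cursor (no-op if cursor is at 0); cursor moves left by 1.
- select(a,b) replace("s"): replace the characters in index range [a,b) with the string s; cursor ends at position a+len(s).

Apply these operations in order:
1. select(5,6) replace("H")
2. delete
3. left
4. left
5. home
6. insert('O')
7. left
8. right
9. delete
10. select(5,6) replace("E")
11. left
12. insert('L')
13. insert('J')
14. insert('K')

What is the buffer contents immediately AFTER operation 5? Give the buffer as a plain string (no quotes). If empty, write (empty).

After op 1 (select(5,6) replace("H")): buf='TPHDPHI' cursor=6
After op 2 (delete): buf='TPHDPH' cursor=6
After op 3 (left): buf='TPHDPH' cursor=5
After op 4 (left): buf='TPHDPH' cursor=4
After op 5 (home): buf='TPHDPH' cursor=0

Answer: TPHDPH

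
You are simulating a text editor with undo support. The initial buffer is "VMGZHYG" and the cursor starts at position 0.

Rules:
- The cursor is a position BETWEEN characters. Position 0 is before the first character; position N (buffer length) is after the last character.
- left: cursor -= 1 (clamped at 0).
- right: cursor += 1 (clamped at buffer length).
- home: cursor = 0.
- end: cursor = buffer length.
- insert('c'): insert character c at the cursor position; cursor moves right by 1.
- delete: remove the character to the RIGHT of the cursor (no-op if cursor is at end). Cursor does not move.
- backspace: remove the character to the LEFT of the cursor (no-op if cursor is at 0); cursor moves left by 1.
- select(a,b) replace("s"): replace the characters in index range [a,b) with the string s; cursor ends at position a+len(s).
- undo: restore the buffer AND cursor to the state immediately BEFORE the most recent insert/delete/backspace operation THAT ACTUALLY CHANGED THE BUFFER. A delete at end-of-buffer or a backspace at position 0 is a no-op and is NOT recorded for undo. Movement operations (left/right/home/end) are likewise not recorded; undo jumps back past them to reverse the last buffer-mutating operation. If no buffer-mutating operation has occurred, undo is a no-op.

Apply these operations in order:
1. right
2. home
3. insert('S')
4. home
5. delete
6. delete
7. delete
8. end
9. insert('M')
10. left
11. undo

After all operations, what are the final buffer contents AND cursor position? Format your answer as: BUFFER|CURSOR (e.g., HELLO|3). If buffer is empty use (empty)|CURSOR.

After op 1 (right): buf='VMGZHYG' cursor=1
After op 2 (home): buf='VMGZHYG' cursor=0
After op 3 (insert('S')): buf='SVMGZHYG' cursor=1
After op 4 (home): buf='SVMGZHYG' cursor=0
After op 5 (delete): buf='VMGZHYG' cursor=0
After op 6 (delete): buf='MGZHYG' cursor=0
After op 7 (delete): buf='GZHYG' cursor=0
After op 8 (end): buf='GZHYG' cursor=5
After op 9 (insert('M')): buf='GZHYGM' cursor=6
After op 10 (left): buf='GZHYGM' cursor=5
After op 11 (undo): buf='GZHYG' cursor=5

Answer: GZHYG|5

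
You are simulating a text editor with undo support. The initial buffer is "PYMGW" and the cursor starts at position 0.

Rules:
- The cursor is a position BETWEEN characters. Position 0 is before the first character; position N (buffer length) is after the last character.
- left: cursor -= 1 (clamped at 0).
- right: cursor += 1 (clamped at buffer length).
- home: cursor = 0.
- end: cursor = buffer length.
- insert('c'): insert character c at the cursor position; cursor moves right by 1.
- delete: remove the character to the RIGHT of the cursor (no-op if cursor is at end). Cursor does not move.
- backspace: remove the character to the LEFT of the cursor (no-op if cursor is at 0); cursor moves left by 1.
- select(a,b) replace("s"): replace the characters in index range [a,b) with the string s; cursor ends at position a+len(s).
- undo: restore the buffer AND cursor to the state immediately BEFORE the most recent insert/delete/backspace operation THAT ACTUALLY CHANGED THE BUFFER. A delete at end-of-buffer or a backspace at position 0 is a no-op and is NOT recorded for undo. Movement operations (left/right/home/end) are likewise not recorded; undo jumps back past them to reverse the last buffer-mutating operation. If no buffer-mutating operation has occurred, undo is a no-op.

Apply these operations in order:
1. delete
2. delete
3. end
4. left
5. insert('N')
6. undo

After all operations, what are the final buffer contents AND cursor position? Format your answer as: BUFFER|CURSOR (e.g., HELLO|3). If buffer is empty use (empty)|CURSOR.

After op 1 (delete): buf='YMGW' cursor=0
After op 2 (delete): buf='MGW' cursor=0
After op 3 (end): buf='MGW' cursor=3
After op 4 (left): buf='MGW' cursor=2
After op 5 (insert('N')): buf='MGNW' cursor=3
After op 6 (undo): buf='MGW' cursor=2

Answer: MGW|2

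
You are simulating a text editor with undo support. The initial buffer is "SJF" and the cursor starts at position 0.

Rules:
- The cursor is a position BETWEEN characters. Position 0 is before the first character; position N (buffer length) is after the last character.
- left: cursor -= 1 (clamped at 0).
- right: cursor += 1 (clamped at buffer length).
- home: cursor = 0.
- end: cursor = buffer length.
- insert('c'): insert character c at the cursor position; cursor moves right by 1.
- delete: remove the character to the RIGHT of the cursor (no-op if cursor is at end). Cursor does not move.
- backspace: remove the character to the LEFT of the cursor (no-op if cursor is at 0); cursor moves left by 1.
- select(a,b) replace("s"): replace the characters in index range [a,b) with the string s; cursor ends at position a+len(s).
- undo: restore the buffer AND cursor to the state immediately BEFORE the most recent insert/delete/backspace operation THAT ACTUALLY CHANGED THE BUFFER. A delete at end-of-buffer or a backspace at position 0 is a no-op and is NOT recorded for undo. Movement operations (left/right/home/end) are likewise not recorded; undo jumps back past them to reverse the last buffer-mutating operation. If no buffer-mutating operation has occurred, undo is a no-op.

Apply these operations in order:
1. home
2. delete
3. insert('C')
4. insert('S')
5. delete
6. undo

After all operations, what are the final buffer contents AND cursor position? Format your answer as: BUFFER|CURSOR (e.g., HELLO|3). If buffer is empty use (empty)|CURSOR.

After op 1 (home): buf='SJF' cursor=0
After op 2 (delete): buf='JF' cursor=0
After op 3 (insert('C')): buf='CJF' cursor=1
After op 4 (insert('S')): buf='CSJF' cursor=2
After op 5 (delete): buf='CSF' cursor=2
After op 6 (undo): buf='CSJF' cursor=2

Answer: CSJF|2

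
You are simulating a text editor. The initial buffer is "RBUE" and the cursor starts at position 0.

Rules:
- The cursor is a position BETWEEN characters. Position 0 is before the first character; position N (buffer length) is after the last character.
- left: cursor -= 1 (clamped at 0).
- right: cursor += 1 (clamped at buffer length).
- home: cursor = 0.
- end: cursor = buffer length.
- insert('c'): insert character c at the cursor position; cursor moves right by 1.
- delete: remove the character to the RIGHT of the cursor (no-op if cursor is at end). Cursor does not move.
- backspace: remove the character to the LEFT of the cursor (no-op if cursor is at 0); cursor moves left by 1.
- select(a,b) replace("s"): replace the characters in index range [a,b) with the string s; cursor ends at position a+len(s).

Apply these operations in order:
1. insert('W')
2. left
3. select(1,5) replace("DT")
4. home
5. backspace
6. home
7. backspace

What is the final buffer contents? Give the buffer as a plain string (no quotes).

After op 1 (insert('W')): buf='WRBUE' cursor=1
After op 2 (left): buf='WRBUE' cursor=0
After op 3 (select(1,5) replace("DT")): buf='WDT' cursor=3
After op 4 (home): buf='WDT' cursor=0
After op 5 (backspace): buf='WDT' cursor=0
After op 6 (home): buf='WDT' cursor=0
After op 7 (backspace): buf='WDT' cursor=0

Answer: WDT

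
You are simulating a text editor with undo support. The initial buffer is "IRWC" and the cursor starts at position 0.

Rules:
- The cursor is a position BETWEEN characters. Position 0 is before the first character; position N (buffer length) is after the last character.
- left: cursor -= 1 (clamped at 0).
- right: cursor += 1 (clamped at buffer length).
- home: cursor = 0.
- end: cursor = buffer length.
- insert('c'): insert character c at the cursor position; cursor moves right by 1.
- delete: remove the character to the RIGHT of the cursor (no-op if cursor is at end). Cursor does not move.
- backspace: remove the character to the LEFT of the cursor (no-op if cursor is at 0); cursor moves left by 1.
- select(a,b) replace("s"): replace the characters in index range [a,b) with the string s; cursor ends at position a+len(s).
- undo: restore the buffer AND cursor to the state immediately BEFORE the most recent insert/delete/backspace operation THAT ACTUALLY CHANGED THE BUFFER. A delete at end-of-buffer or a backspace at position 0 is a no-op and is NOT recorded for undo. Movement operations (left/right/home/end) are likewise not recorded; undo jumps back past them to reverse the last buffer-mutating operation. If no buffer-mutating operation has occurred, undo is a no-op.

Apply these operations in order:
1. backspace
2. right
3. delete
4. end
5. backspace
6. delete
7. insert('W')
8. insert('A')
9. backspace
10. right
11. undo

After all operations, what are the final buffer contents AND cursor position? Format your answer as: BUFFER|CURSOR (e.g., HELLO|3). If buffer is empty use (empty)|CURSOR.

After op 1 (backspace): buf='IRWC' cursor=0
After op 2 (right): buf='IRWC' cursor=1
After op 3 (delete): buf='IWC' cursor=1
After op 4 (end): buf='IWC' cursor=3
After op 5 (backspace): buf='IW' cursor=2
After op 6 (delete): buf='IW' cursor=2
After op 7 (insert('W')): buf='IWW' cursor=3
After op 8 (insert('A')): buf='IWWA' cursor=4
After op 9 (backspace): buf='IWW' cursor=3
After op 10 (right): buf='IWW' cursor=3
After op 11 (undo): buf='IWWA' cursor=4

Answer: IWWA|4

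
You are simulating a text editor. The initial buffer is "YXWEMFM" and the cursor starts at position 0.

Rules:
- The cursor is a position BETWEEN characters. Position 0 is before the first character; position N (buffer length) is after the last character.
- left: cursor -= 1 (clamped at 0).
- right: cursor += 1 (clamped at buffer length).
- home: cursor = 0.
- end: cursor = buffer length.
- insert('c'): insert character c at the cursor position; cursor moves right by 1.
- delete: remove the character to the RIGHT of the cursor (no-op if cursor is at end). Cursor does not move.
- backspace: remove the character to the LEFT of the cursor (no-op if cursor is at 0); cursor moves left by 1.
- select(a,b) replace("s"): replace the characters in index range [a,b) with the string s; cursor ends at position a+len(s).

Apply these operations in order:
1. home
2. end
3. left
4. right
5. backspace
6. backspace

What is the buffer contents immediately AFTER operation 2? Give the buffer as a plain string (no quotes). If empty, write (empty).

After op 1 (home): buf='YXWEMFM' cursor=0
After op 2 (end): buf='YXWEMFM' cursor=7

Answer: YXWEMFM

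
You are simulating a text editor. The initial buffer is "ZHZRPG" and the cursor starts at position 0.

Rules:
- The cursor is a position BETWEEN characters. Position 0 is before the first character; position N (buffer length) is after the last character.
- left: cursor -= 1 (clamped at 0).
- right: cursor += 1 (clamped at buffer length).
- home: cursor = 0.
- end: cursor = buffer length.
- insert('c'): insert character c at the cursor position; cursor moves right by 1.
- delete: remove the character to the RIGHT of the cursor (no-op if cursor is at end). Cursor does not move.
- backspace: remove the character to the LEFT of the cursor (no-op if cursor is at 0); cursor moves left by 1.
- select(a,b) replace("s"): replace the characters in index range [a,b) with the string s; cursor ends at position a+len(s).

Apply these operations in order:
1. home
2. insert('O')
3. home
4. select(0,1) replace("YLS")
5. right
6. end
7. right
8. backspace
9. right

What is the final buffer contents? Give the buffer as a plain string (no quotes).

After op 1 (home): buf='ZHZRPG' cursor=0
After op 2 (insert('O')): buf='OZHZRPG' cursor=1
After op 3 (home): buf='OZHZRPG' cursor=0
After op 4 (select(0,1) replace("YLS")): buf='YLSZHZRPG' cursor=3
After op 5 (right): buf='YLSZHZRPG' cursor=4
After op 6 (end): buf='YLSZHZRPG' cursor=9
After op 7 (right): buf='YLSZHZRPG' cursor=9
After op 8 (backspace): buf='YLSZHZRP' cursor=8
After op 9 (right): buf='YLSZHZRP' cursor=8

Answer: YLSZHZRP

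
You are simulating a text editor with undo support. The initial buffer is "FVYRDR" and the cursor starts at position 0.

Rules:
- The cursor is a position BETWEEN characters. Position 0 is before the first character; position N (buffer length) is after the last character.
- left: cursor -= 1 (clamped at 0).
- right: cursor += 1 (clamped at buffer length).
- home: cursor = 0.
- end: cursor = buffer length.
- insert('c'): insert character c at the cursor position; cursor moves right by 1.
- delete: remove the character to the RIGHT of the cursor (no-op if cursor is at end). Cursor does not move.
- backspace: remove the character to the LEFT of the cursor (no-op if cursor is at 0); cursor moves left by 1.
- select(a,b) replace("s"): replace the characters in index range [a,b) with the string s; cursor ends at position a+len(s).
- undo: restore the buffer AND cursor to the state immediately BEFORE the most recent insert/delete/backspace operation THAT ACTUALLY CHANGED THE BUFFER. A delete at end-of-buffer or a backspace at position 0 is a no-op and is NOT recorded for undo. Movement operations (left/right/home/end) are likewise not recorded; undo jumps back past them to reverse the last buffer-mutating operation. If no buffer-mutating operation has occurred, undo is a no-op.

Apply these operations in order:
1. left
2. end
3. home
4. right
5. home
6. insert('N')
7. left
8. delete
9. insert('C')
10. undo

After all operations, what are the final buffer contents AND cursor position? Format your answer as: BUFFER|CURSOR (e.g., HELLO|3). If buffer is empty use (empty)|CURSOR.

Answer: FVYRDR|0

Derivation:
After op 1 (left): buf='FVYRDR' cursor=0
After op 2 (end): buf='FVYRDR' cursor=6
After op 3 (home): buf='FVYRDR' cursor=0
After op 4 (right): buf='FVYRDR' cursor=1
After op 5 (home): buf='FVYRDR' cursor=0
After op 6 (insert('N')): buf='NFVYRDR' cursor=1
After op 7 (left): buf='NFVYRDR' cursor=0
After op 8 (delete): buf='FVYRDR' cursor=0
After op 9 (insert('C')): buf='CFVYRDR' cursor=1
After op 10 (undo): buf='FVYRDR' cursor=0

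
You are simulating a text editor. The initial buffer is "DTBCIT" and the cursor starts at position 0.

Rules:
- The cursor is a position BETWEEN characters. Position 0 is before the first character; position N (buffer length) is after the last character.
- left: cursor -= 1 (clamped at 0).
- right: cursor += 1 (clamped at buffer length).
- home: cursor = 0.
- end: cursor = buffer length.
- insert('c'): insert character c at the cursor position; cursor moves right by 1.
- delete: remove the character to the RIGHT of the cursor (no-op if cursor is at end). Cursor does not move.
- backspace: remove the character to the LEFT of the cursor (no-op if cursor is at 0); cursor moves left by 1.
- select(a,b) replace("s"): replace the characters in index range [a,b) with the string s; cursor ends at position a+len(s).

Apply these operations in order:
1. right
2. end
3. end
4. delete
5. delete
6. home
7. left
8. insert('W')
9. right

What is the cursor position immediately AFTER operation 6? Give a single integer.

After op 1 (right): buf='DTBCIT' cursor=1
After op 2 (end): buf='DTBCIT' cursor=6
After op 3 (end): buf='DTBCIT' cursor=6
After op 4 (delete): buf='DTBCIT' cursor=6
After op 5 (delete): buf='DTBCIT' cursor=6
After op 6 (home): buf='DTBCIT' cursor=0

Answer: 0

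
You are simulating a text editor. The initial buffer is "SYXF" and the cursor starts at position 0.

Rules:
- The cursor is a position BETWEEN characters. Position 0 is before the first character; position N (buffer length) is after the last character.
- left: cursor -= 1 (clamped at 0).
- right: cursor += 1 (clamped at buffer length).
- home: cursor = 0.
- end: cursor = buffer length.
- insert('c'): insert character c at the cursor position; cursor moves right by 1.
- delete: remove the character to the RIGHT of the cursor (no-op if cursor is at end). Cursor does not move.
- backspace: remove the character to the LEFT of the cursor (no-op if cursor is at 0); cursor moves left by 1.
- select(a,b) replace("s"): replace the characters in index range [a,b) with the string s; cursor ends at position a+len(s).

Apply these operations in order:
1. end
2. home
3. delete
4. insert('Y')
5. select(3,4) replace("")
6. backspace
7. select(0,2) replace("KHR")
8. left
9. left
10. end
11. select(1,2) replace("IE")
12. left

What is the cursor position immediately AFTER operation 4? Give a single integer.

After op 1 (end): buf='SYXF' cursor=4
After op 2 (home): buf='SYXF' cursor=0
After op 3 (delete): buf='YXF' cursor=0
After op 4 (insert('Y')): buf='YYXF' cursor=1

Answer: 1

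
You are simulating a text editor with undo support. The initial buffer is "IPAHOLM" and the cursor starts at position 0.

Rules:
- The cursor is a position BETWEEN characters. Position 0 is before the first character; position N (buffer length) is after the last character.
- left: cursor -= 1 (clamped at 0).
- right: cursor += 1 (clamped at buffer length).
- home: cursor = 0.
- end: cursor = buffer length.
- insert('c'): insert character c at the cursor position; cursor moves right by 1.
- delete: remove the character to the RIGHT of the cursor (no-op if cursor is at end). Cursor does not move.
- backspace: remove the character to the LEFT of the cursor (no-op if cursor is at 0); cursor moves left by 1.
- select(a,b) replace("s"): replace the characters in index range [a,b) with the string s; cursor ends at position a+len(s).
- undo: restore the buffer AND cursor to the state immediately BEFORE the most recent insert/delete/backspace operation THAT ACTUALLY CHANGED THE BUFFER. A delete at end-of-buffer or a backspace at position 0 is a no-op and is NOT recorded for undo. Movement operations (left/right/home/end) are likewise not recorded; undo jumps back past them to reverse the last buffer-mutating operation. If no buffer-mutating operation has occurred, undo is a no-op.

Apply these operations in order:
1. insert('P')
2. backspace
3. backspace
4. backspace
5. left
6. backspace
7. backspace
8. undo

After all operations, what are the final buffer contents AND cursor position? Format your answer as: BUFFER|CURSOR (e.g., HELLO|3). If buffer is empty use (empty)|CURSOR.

Answer: PIPAHOLM|1

Derivation:
After op 1 (insert('P')): buf='PIPAHOLM' cursor=1
After op 2 (backspace): buf='IPAHOLM' cursor=0
After op 3 (backspace): buf='IPAHOLM' cursor=0
After op 4 (backspace): buf='IPAHOLM' cursor=0
After op 5 (left): buf='IPAHOLM' cursor=0
After op 6 (backspace): buf='IPAHOLM' cursor=0
After op 7 (backspace): buf='IPAHOLM' cursor=0
After op 8 (undo): buf='PIPAHOLM' cursor=1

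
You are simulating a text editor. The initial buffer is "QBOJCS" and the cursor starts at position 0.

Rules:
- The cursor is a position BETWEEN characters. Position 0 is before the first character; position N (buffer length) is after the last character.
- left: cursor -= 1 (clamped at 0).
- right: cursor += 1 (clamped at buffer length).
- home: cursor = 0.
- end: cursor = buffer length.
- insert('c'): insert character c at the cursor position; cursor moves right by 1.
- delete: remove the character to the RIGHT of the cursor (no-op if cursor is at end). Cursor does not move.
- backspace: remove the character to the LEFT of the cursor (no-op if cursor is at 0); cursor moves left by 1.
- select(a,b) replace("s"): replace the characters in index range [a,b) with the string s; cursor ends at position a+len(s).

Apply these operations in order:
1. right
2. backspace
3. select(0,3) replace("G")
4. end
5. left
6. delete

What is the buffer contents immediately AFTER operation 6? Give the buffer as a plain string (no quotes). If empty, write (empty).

After op 1 (right): buf='QBOJCS' cursor=1
After op 2 (backspace): buf='BOJCS' cursor=0
After op 3 (select(0,3) replace("G")): buf='GCS' cursor=1
After op 4 (end): buf='GCS' cursor=3
After op 5 (left): buf='GCS' cursor=2
After op 6 (delete): buf='GC' cursor=2

Answer: GC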